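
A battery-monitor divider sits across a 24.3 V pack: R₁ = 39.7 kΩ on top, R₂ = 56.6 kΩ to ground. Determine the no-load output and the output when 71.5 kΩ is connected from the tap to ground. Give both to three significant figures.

Open-circuit: V = 24.3 × 56.6/(39.7 + 56.6) = 14.3 V.
With the load, R₂ becomes R₂‖R_L = 31.59 kΩ, so V = 24.3 × 31.59/71.29 = 10.8 V.

Unloaded: 14.3 V; loaded: 10.8 V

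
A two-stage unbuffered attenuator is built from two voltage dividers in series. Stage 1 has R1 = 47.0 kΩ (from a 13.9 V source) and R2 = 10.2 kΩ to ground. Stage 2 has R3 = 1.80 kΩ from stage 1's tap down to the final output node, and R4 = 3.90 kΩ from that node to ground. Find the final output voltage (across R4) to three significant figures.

Stage 2 presents R3+R4 = 5.700 kΩ as a load on stage 1's tap.
Stage 1's lower leg becomes R2‖(R3+R4) = 3.657 kΩ, so V_mid = 13.9 × 3.657/50.66 = 1.003 V.
Stage 2 is itself unloaded: V_out = V_mid × R4/(R3+R4) = 1.003 × 3.90/5.700 = 0.687 V.

V_out ≈ 0.687 V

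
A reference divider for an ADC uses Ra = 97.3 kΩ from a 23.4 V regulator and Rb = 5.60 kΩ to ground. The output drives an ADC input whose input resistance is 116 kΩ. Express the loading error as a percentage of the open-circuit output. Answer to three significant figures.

The divider's output (Thévenin) resistance is Ra‖Rb = 5.295 kΩ.
Fractional drop under load = R_th/(R_th + R_L) = 5.295 / (5.295 + 116) = 0.04366.
So the output falls by 4.37 %.

4.37 %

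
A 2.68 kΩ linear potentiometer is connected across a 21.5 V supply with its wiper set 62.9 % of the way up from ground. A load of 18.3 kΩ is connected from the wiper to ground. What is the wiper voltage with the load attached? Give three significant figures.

The wiper splits the pot into (1−α)R = 994.3 Ω above and αR = 1686 Ω below.
Lower section ‖ load = 1544 Ω.
V_wiper = 21.5 × 1544/(994.3 + 1544) = 13.1 V.

V ≈ 13.1 V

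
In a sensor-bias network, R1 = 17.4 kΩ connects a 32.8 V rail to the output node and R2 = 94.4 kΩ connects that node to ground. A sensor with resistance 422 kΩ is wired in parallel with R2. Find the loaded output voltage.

The load sits in parallel with R2: R2‖R_L = (94.4 × 422) / (94.4 + 422) = 77.14 kΩ.
V_out = 32.8 × 77.14 / (17.4 + 77.14) = 32.8 × 77.14/94.54 = 26.8 V.

V_out ≈ 26.8 V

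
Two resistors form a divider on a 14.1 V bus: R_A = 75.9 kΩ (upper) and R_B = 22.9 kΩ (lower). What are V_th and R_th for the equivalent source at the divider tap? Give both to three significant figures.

V_th is the open-circuit tap voltage: 14.1 × 22.9/(75.9 + 22.9) = 3.27 V.
With the supply zeroed, R_A and R_B appear in parallel from the tap: R_th = R_A‖R_B = (75.9 × 22.9)/98.80 = 17.6 kΩ.

V_th = 3.27 V, R_th = 17.6 kΩ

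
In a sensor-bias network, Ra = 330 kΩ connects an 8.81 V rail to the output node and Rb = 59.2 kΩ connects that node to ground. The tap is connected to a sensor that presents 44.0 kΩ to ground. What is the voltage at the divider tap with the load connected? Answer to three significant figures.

V_out ≈ 0.626 V

The load sits in parallel with Rb: Rb‖R_L = (59.2 × 44.0) / (59.2 + 44.0) = 25.24 kΩ.
V_out = 8.81 × 25.24 / (330 + 25.24) = 8.81 × 25.24/355.2 = 0.626 V.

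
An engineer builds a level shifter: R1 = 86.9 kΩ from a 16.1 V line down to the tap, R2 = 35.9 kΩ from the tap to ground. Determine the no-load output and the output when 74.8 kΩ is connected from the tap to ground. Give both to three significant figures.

Unloaded: 4.71 V; loaded: 3.51 V

Open-circuit: V = 16.1 × 35.9/(86.9 + 35.9) = 4.71 V.
With the load, R2 becomes R2‖R_L = 24.26 kΩ, so V = 16.1 × 24.26/111.2 = 3.51 V.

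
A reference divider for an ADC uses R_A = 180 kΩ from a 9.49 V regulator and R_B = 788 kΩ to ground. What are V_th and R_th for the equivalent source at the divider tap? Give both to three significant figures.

V_th is the open-circuit tap voltage: 9.49 × 788/(180 + 788) = 7.73 V.
With the supply zeroed, R_A and R_B appear in parallel from the tap: R_th = R_A‖R_B = (180 × 788)/968.0 = 147 kΩ.

V_th = 7.73 V, R_th = 147 kΩ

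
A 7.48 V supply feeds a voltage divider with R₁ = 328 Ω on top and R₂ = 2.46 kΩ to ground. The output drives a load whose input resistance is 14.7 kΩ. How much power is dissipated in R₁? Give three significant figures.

Total resistance from the source is R₁ + (R₂‖R_L) = 2435 Ω, so I = 7.48/2435 Ω = 3.071 mA.
P = I²·R₁ = (3.071 mA)² × 328 Ω = 3.09 mW.

P ≈ 3.09 mW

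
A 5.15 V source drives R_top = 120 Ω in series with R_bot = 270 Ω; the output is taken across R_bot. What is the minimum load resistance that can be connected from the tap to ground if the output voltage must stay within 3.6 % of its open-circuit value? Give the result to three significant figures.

R_L(min) ≈ 2.22 kΩ

Output resistance R_th = R_top‖R_bot = (120 × 270)/390.0 = 83.08 Ω.
The fractional drop is R_th/(R_th + R_L); requiring this ≤ 0.0360 gives R_L ≥ R_th(1/0.0360 − 1) = 83.08 × 26.78 = 2.22 kΩ.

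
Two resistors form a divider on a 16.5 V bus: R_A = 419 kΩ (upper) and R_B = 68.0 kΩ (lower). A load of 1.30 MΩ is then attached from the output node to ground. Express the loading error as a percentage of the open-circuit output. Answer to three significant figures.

The divider's output (Thévenin) resistance is R_A‖R_B = 58.51 kΩ.
Fractional drop under load = R_th/(R_th + R_L) = 58.51 / (58.51 + 1300) = 0.04307.
So the output falls by 4.31 %.

4.31 %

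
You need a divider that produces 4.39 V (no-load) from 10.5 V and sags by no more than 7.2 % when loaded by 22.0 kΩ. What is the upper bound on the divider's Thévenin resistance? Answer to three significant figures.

Loading drop = R_th/(R_th + R_L) ≤ 0.0720, so R_th ≤ R_L · ε/(1−ε) = 22.0 kΩ × 0.0720/0.9280 = 1.71 kΩ.
(Any R1, R2 with R2/(R1+R2) = 0.418 and R1‖R2 ≤ 1.71 kΩ will meet the spec.)

R_th ≤ 1.71 kΩ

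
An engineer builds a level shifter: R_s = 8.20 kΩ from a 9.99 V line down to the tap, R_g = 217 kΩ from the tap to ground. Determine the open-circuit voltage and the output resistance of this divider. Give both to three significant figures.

V_th is the open-circuit tap voltage: 9.99 × 217/(8.20 + 217) = 9.63 V.
With the supply zeroed, R_s and R_g appear in parallel from the tap: R_th = R_s‖R_g = (8.20 × 217)/225.2 = 7.90 kΩ.

V_th = 9.63 V, R_th = 7.90 kΩ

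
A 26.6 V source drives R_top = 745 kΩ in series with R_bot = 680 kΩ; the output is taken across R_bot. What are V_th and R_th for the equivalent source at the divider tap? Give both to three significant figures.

V_th is the open-circuit tap voltage: 26.6 × 680/(745 + 680) = 12.7 V.
With the supply zeroed, R_top and R_bot appear in parallel from the tap: R_th = R_top‖R_bot = (745 × 680)/1425 = 356 kΩ.

V_th = 12.7 V, R_th = 356 kΩ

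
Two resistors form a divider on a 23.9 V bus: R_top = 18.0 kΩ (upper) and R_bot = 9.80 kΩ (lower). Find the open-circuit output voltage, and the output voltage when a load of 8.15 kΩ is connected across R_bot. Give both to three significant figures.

Open-circuit: V = 23.9 × 9.80/(18.0 + 9.80) = 8.43 V.
With the load, R_bot becomes R_bot‖R_L = 4.450 kΩ, so V = 23.9 × 4.450/22.45 = 4.74 V.

Unloaded: 8.43 V; loaded: 4.74 V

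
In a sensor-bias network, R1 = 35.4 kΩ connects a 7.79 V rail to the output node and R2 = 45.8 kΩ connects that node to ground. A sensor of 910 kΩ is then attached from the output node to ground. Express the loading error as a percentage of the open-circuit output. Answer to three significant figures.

The divider's output (Thévenin) resistance is R1‖R2 = 19.97 kΩ.
Fractional drop under load = R_th/(R_th + R_L) = 19.97 / (19.97 + 910) = 0.02147.
So the output falls by 2.15 %.

2.15 %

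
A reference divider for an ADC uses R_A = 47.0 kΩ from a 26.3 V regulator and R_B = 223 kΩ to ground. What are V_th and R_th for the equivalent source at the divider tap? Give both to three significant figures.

V_th is the open-circuit tap voltage: 26.3 × 223/(47.0 + 223) = 21.7 V.
With the supply zeroed, R_A and R_B appear in parallel from the tap: R_th = R_A‖R_B = (47.0 × 223)/270.0 = 38.8 kΩ.

V_th = 21.7 V, R_th = 38.8 kΩ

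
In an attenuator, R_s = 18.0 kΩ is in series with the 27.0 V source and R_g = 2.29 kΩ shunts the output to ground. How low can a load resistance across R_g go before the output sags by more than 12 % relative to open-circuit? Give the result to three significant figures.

Output resistance R_th = R_s‖R_g = (18.0 × 2.29)/20.29 = 2.032 kΩ.
The fractional drop is R_th/(R_th + R_L); requiring this ≤ 0.120 gives R_L ≥ R_th(1/0.120 − 1) = 2.032 × 7.333 = 14.9 kΩ.

R_L(min) ≈ 14.9 kΩ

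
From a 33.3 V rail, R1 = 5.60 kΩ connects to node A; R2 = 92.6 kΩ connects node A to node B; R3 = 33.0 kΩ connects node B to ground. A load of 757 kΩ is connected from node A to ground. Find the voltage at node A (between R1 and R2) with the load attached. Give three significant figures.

Below node A the series string R2+R3 = 125.6 kΩ sits in parallel with the 757 kΩ load: 107.7 kΩ.
V_A = 33.3 × 107.7/(5.60 + 107.7) = 31.7 V.

V ≈ 31.7 V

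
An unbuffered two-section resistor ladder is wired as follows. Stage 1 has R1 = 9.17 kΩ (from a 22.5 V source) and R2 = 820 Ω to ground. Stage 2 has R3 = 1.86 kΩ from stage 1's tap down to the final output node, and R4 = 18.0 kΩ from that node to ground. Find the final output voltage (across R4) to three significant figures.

Stage 2 presents R3+R4 = 19860 Ω as a load on stage 1's tap.
Stage 1's lower leg becomes R2‖(R3+R4) = 787.5 Ω, so V_mid = 22.5 × 787.5/9957 = 1.779 V.
Stage 2 is itself unloaded: V_out = V_mid × R4/(R3+R4) = 1.779 × 18000/19860 = 1.61 V.

V_out ≈ 1.61 V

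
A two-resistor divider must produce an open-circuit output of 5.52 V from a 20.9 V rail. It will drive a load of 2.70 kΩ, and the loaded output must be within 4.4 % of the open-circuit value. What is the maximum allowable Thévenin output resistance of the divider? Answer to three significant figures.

Loading drop = R_th/(R_th + R_L) ≤ 0.0440, so R_th ≤ R_L · ε/(1−ε) = 2.70 kΩ × 0.0440/0.9560 = 124 Ω.

R_th ≤ 124 Ω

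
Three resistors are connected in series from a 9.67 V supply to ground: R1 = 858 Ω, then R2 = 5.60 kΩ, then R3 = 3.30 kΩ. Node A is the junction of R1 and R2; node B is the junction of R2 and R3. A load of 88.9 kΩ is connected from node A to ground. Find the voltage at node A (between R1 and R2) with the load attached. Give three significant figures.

V ≈ 8.74 V

Below node A the series string R2+R3 = 8900 Ω sits in parallel with the 88900 Ω load: 8090 Ω.
V_A = 9.67 × 8090/(858 + 8090) = 8.74 V.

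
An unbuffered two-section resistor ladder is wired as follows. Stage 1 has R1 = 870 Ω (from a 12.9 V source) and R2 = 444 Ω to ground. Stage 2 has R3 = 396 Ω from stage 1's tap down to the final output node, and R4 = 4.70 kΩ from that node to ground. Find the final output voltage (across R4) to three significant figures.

V_out ≈ 3.80 V

Stage 2 presents R3+R4 = 5096 Ω as a load on stage 1's tap.
Stage 1's lower leg becomes R2‖(R3+R4) = 408.4 Ω, so V_mid = 12.9 × 408.4/1278 = 4.121 V.
Stage 2 is itself unloaded: V_out = V_mid × R4/(R3+R4) = 4.121 × 4700/5096 = 3.80 V.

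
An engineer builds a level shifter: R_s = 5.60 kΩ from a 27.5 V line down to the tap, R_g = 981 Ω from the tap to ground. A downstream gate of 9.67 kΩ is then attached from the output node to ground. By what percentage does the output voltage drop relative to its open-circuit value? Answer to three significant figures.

7.95 %

The divider's output (Thévenin) resistance is R_s‖R_g = 834.8 Ω.
Fractional drop under load = R_th/(R_th + R_L) = 834.8 / (834.8 + 9670) = 0.07947.
So the output falls by 7.95 %.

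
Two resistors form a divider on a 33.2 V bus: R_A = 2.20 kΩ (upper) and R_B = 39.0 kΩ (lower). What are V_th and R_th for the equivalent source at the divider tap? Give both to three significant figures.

V_th is the open-circuit tap voltage: 33.2 × 39.0/(2.20 + 39.0) = 31.4 V.
With the supply zeroed, R_A and R_B appear in parallel from the tap: R_th = R_A‖R_B = (2.20 × 39.0)/41.20 = 2.08 kΩ.

V_th = 31.4 V, R_th = 2.08 kΩ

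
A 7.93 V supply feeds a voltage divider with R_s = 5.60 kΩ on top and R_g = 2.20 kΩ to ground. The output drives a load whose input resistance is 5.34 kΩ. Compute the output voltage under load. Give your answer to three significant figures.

The load sits in parallel with R_g: R_g‖R_L = (2.20 × 5.34) / (2.20 + 5.34) = 1.558 kΩ.
V_out = 7.93 × 1.558 / (5.60 + 1.558) = 7.93 × 1.558/7.158 = 1.73 V.

V_out ≈ 1.73 V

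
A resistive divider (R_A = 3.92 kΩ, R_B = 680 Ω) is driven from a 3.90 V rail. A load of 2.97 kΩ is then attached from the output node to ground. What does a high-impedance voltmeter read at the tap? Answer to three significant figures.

V_out ≈ 0.482 V

The load sits in parallel with R_B: R_B‖R_L = (680 × 2970) / (680 + 2970) = 553.3 Ω.
V_out = 3.90 × 553.3 / (3920 + 553.3) = 3.90 × 553.3/4473 = 0.482 V.
(Unloaded it would have been 0.577 V.)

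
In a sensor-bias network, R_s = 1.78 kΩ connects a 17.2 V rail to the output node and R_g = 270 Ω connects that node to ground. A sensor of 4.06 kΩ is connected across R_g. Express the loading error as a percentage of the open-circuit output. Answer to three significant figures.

5.46 %

The divider's output (Thévenin) resistance is R_s‖R_g = 234.4 Ω.
Fractional drop under load = R_th/(R_th + R_L) = 234.4 / (234.4 + 4060) = 0.05459.
So the output falls by 5.46 %.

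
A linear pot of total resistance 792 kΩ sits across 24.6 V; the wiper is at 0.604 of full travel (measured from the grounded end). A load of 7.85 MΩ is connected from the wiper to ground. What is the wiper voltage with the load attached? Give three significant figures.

V ≈ 14.5 V

The wiper splits the pot into (1−α)R = 313.6 kΩ above and αR = 478.4 kΩ below.
Lower section ‖ load = 450.9 kΩ.
V_wiper = 24.6 × 450.9/(313.6 + 450.9) = 14.5 V.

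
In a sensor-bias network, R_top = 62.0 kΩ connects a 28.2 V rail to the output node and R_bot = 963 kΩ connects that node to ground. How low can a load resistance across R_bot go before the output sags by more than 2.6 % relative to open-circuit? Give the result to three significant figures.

Output resistance R_th = R_top‖R_bot = (62.0 × 963)/1025 = 58.25 kΩ.
The fractional drop is R_th/(R_th + R_L); requiring this ≤ 0.0260 gives R_L ≥ R_th(1/0.0260 − 1) = 58.25 × 37.46 = 2.18 MΩ.

R_L(min) ≈ 2.18 MΩ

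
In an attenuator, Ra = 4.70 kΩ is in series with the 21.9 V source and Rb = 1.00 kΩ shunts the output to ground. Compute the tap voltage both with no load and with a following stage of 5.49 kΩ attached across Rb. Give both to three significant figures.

Unloaded: 3.84 V; loaded: 3.34 V

Open-circuit: V = 21.9 × 1.00/(4.70 + 1.00) = 3.84 V.
With the load, Rb becomes Rb‖R_L = 0.8459 kΩ, so V = 21.9 × 0.8459/5.546 = 3.34 V.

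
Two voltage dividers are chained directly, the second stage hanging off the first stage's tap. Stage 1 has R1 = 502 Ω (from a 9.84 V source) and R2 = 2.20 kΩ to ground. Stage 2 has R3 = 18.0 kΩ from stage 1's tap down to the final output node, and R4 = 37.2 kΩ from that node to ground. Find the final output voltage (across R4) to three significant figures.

V_out ≈ 5.36 V

Stage 2 presents R3+R4 = 55200 Ω as a load on stage 1's tap.
Stage 1's lower leg becomes R2‖(R3+R4) = 2116 Ω, so V_mid = 9.84 × 2116/2618 = 7.953 V.
Stage 2 is itself unloaded: V_out = V_mid × R4/(R3+R4) = 7.953 × 37200/55200 = 5.36 V.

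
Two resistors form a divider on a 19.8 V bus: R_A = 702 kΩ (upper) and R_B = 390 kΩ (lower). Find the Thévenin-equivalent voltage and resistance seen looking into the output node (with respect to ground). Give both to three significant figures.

V_th = 7.07 V, R_th = 251 kΩ

V_th is the open-circuit tap voltage: 19.8 × 390/(702 + 390) = 7.07 V.
With the supply zeroed, R_A and R_B appear in parallel from the tap: R_th = R_A‖R_B = (702 × 390)/1092 = 251 kΩ.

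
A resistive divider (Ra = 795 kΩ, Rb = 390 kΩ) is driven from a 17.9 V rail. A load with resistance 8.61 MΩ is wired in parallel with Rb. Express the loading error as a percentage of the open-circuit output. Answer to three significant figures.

2.95 %

The divider's output (Thévenin) resistance is Ra‖Rb = 261.6 kΩ.
Fractional drop under load = R_th/(R_th + R_L) = 261.6 / (261.6 + 8610) = 0.02949.
So the output falls by 2.95 %.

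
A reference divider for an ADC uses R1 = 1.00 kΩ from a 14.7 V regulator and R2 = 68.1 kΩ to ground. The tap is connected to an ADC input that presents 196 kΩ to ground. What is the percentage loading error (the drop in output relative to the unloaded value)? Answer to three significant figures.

The divider's output (Thévenin) resistance is R1‖R2 = 0.9855 kΩ.
Fractional drop under load = R_th/(R_th + R_L) = 0.9855 / (0.9855 + 196) = 0.005003.
So the output falls by 0.500 %.

0.500 %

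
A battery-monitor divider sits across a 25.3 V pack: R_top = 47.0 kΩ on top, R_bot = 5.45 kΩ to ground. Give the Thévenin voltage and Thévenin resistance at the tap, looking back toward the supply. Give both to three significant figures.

V_th is the open-circuit tap voltage: 25.3 × 5.45/(47.0 + 5.45) = 2.63 V.
With the supply zeroed, R_top and R_bot appear in parallel from the tap: R_th = R_top‖R_bot = (47.0 × 5.45)/52.45 = 4.88 kΩ.

V_th = 2.63 V, R_th = 4.88 kΩ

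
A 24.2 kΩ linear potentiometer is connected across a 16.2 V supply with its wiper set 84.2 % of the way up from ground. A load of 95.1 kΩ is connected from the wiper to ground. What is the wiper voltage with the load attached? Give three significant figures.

V ≈ 13.2 V

The wiper splits the pot into (1−α)R = 3.824 kΩ above and αR = 20.38 kΩ below.
Lower section ‖ load = 16.78 kΩ.
V_wiper = 16.2 × 16.78/(3.824 + 16.78) = 13.2 V.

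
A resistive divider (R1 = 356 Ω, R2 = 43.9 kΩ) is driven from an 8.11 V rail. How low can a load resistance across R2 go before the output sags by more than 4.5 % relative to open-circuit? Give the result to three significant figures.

R_L(min) ≈ 7.49 kΩ

Output resistance R_th = R1‖R2 = (356 × 43900)/44260 = 353.1 Ω.
The fractional drop is R_th/(R_th + R_L); requiring this ≤ 0.0450 gives R_L ≥ R_th(1/0.0450 − 1) = 353.1 × 21.22 = 7.49 kΩ.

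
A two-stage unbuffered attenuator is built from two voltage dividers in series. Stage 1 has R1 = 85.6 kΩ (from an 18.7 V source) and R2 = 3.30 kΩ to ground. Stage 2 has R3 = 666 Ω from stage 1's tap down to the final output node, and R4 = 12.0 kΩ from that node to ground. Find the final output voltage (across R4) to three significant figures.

Stage 2 presents R3+R4 = 12670 Ω as a load on stage 1's tap.
Stage 1's lower leg becomes R2‖(R3+R4) = 2618 Ω, so V_mid = 18.7 × 2618/88220 = 0.5549 V.
Stage 2 is itself unloaded: V_out = V_mid × R4/(R3+R4) = 0.5549 × 12000/12670 = 0.526 V.

V_out ≈ 0.526 V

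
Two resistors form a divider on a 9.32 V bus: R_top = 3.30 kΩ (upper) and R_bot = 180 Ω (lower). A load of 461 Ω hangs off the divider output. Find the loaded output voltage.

The load sits in parallel with R_bot: R_bot‖R_L = (180 × 461) / (180 + 461) = 129.5 Ω.
V_out = 9.32 × 129.5 / (3300 + 129.5) = 9.32 × 129.5/3429 = 0.352 V.

V_out ≈ 0.352 V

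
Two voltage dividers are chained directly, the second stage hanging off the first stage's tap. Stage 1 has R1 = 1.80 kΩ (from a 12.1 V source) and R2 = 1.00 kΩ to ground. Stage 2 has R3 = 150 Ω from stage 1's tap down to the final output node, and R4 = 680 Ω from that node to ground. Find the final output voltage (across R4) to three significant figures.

Stage 2 presents R3+R4 = 830.0 Ω as a load on stage 1's tap.
Stage 1's lower leg becomes R2‖(R3+R4) = 453.6 Ω, so V_mid = 12.1 × 453.6/2254 = 2.435 V.
Stage 2 is itself unloaded: V_out = V_mid × R4/(R3+R4) = 2.435 × 680/830.0 = 2.00 V.

V_out ≈ 2.00 V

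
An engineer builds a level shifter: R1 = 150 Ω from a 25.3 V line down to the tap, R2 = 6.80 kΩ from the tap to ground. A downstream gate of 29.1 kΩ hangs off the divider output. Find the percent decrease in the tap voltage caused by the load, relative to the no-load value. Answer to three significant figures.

The divider's output (Thévenin) resistance is R1‖R2 = 146.8 Ω.
Fractional drop under load = R_th/(R_th + R_L) = 146.8 / (146.8 + 29100) = 0.005018.
So the output falls by 0.502 %.

0.502 %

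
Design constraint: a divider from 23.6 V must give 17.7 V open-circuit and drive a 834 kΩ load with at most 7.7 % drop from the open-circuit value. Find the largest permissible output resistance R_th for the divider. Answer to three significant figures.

R_th ≤ 69.6 kΩ

Loading drop = R_th/(R_th + R_L) ≤ 0.0770, so R_th ≤ R_L · ε/(1−ε) = 834 kΩ × 0.0770/0.9230 = 69.6 kΩ.
(Any R1, R2 with R2/(R1+R2) = 0.750 and R1‖R2 ≤ 69.6 kΩ will meet the spec.)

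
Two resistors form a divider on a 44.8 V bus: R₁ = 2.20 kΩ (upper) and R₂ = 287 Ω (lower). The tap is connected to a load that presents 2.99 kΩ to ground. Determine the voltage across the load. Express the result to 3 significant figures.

The load sits in parallel with R₂: R₂‖R_L = (287 × 2990) / (287 + 2990) = 261.9 Ω.
V_out = 44.8 × 261.9 / (2200 + 261.9) = 44.8 × 261.9/2462 = 4.77 V.
(Unloaded it would have been 5.17 V.)

V_out ≈ 4.77 V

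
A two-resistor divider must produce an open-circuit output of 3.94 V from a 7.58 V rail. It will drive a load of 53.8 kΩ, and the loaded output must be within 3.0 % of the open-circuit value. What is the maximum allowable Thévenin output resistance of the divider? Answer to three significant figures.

R_th ≤ 1.66 kΩ

Loading drop = R_th/(R_th + R_L) ≤ 0.0300, so R_th ≤ R_L · ε/(1−ε) = 53.8 kΩ × 0.0300/0.9700 = 1.66 kΩ.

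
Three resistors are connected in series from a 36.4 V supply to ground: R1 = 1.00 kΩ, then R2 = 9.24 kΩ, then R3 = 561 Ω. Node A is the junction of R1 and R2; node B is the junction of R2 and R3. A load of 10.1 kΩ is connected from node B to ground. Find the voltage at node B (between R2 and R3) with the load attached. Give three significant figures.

V ≈ 1.80 V

At node B, R3 is in parallel with the load: R3‖R_L = 531.5 Ω.
Below node A the resistance is R2 + (R3‖R_L) = 9771 Ω, so V_A = 36.4 × 9771/10770 = 33.02 V.
Then V_B = V_A × (R3‖R_L)/(R2 + R3‖R_L) = 33.02 × 531.5/9771 = 1.80 V.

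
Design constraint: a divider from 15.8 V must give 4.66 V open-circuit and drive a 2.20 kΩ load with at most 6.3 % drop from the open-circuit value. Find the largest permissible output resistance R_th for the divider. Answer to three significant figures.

R_th ≤ 148 Ω

Loading drop = R_th/(R_th + R_L) ≤ 0.0630, so R_th ≤ R_L · ε/(1−ε) = 2.20 kΩ × 0.0630/0.9370 = 148 Ω.
(Any R1, R2 with R2/(R1+R2) = 0.295 and R1‖R2 ≤ 148 Ω will meet the spec.)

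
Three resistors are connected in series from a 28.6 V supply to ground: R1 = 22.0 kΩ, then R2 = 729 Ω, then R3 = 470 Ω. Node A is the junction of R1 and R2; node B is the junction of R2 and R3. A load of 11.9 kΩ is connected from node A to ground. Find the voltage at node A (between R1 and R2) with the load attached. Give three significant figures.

Below node A the series string R2+R3 = 1199 Ω sits in parallel with the 11900 Ω load: 1089 Ω.
V_A = 28.6 × 1089/(22000 + 1089) = 1.35 V.

V ≈ 1.35 V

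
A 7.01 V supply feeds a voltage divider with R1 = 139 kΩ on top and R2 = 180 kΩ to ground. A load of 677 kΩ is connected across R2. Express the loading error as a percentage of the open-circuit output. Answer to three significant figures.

Unloaded V = 7.01 × 180/319.0 = 3.9555 V.
Loaded: R2‖R_L = 142.2 kΩ, giving V = 7.01 × 142.2/281.2 = 3.5448 V.
Drop = (3.9555 − 3.5448) / 3.9555 = 10.4 %.

10.4 %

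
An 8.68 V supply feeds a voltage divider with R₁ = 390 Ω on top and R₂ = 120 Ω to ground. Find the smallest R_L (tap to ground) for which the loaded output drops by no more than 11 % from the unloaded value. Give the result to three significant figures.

Output resistance R_th = R₁‖R₂ = (390 × 120)/510.0 = 91.76 Ω.
The fractional drop is R_th/(R_th + R_L); requiring this ≤ 0.110 gives R_L ≥ R_th(1/0.110 − 1) = 91.76 × 8.091 = 742 Ω.

R_L(min) ≈ 742 Ω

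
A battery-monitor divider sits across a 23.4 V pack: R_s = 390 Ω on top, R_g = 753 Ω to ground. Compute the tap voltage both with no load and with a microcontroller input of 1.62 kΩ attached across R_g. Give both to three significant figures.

Unloaded: 15.4 V; loaded: 13.3 V

Open-circuit: V = 23.4 × 753/(390 + 753) = 15.4 V.
With the load, R_g becomes R_g‖R_L = 514.1 Ω, so V = 23.4 × 514.1/904.1 = 13.3 V.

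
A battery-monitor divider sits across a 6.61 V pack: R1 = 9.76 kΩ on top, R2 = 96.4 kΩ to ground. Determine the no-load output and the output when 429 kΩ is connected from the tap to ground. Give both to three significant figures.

Unloaded: 6.00 V; loaded: 5.88 V

Open-circuit: V = 6.61 × 96.4/(9.76 + 96.4) = 6.00 V.
With the load, R2 becomes R2‖R_L = 78.71 kΩ, so V = 6.61 × 78.71/88.47 = 5.88 V.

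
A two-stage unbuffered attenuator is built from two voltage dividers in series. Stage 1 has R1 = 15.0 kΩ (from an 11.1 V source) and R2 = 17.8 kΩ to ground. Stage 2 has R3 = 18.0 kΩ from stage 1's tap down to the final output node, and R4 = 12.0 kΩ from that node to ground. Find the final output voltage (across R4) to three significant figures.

Stage 2 presents R3+R4 = 30.00 kΩ as a load on stage 1's tap.
Stage 1's lower leg becomes R2‖(R3+R4) = 11.17 kΩ, so V_mid = 11.1 × 11.17/26.17 = 4.738 V.
Stage 2 is itself unloaded: V_out = V_mid × R4/(R3+R4) = 4.738 × 12.0/30.00 = 1.90 V.

V_out ≈ 1.90 V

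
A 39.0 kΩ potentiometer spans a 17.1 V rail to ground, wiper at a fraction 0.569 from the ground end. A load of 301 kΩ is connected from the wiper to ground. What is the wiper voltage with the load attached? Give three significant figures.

V ≈ 9.43 V

The wiper splits the pot into (1−α)R = 16.81 kΩ above and αR = 22.19 kΩ below.
Lower section ‖ load = 20.67 kΩ.
V_wiper = 17.1 × 20.67/(16.81 + 20.67) = 9.43 V.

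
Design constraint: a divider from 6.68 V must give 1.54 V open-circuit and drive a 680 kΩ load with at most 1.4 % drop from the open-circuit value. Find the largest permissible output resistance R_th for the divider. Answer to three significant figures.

Loading drop = R_th/(R_th + R_L) ≤ 0.0140, so R_th ≤ R_L · ε/(1−ε) = 680 kΩ × 0.0140/0.9860 = 9.66 kΩ.
(Any R1, R2 with R2/(R1+R2) = 0.231 and R1‖R2 ≤ 9.66 kΩ will meet the spec.)

R_th ≤ 9.66 kΩ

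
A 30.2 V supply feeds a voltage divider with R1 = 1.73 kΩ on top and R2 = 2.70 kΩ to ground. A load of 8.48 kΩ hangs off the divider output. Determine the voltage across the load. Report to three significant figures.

The load sits in parallel with R2: R2‖R_L = (2.70 × 8.48) / (2.70 + 8.48) = 2.048 kΩ.
V_out = 30.2 × 2.048 / (1.73 + 2.048) = 30.2 × 2.048/3.778 = 16.4 V.
(Unloaded it would have been 18.4 V.)

V_out ≈ 16.4 V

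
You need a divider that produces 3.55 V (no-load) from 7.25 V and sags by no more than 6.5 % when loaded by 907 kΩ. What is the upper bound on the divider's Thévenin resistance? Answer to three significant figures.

R_th ≤ 63.1 kΩ

Loading drop = R_th/(R_th + R_L) ≤ 0.0650, so R_th ≤ R_L · ε/(1−ε) = 907 kΩ × 0.0650/0.9350 = 63.1 kΩ.
(Any R1, R2 with R2/(R1+R2) = 0.490 and R1‖R2 ≤ 63.1 kΩ will meet the spec.)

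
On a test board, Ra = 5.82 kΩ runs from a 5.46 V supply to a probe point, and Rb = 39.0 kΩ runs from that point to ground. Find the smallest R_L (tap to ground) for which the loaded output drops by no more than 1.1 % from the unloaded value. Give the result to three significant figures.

Output resistance R_th = Ra‖Rb = (5.82 × 39.0)/44.82 = 5.064 kΩ.
The fractional drop is R_th/(R_th + R_L); requiring this ≤ 0.0110 gives R_L ≥ R_th(1/0.0110 − 1) = 5.064 × 89.91 = 455 kΩ.

R_L(min) ≈ 455 kΩ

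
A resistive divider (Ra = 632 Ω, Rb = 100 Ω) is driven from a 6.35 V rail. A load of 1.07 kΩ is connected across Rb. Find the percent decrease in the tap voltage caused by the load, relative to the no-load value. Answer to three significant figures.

The divider's output (Thévenin) resistance is Ra‖Rb = 86.34 Ω.
Fractional drop under load = R_th/(R_th + R_L) = 86.34 / (86.34 + 1070) = 0.07467.
So the output falls by 7.47 %.

7.47 %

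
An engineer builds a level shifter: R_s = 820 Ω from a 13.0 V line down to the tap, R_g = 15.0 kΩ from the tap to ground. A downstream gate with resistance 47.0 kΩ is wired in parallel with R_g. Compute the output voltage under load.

The load sits in parallel with R_g: R_g‖R_L = (15000 × 47000) / (15000 + 47000) = 11370 Ω.
V_out = 13.0 × 11370 / (820 + 11370) = 13.0 × 11370/12190 = 12.1 V.
(Unloaded it would have been 12.3 V.)

V_out ≈ 12.1 V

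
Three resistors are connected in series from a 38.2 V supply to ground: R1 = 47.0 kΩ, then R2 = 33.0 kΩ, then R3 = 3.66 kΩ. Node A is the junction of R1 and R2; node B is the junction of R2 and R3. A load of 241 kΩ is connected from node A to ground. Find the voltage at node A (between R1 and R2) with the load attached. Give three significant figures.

V ≈ 15.4 V

Below node A the series string R2+R3 = 36.66 kΩ sits in parallel with the 241 kΩ load: 31.82 kΩ.
V_A = 38.2 × 31.82/(47.0 + 31.82) = 15.4 V.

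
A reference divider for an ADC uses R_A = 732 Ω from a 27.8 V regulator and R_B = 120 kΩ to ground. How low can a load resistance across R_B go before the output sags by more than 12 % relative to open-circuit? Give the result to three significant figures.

R_L(min) ≈ 5.34 kΩ

Output resistance R_th = R_A‖R_B = (732 × 120000)/120700 = 727.6 Ω.
The fractional drop is R_th/(R_th + R_L); requiring this ≤ 0.120 gives R_L ≥ R_th(1/0.120 − 1) = 727.6 × 7.333 = 5.34 kΩ.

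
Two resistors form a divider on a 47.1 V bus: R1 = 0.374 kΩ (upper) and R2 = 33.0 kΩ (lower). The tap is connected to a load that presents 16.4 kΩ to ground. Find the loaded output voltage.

V_out ≈ 45.5 V

The load sits in parallel with R2: R2‖R_L = (33000 × 16400) / (33000 + 16400) = 10960 Ω.
V_out = 47.1 × 10960 / (374 + 10960) = 47.1 × 10960/11330 = 45.5 V.
(Unloaded it would have been 46.6 V.)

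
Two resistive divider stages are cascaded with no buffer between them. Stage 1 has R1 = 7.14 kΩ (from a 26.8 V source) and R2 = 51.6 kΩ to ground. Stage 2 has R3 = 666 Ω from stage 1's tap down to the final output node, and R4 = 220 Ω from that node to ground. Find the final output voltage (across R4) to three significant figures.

V_out ≈ 0.724 V

Stage 2 presents R3+R4 = 886.0 Ω as a load on stage 1's tap.
Stage 1's lower leg becomes R2‖(R3+R4) = 871.0 Ω, so V_mid = 26.8 × 871.0/8011 = 2.914 V.
Stage 2 is itself unloaded: V_out = V_mid × R4/(R3+R4) = 2.914 × 220/886.0 = 0.724 V.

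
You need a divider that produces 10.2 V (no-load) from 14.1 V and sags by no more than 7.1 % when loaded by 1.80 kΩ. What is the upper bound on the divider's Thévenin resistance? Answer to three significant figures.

Loading drop = R_th/(R_th + R_L) ≤ 0.0710, so R_th ≤ R_L · ε/(1−ε) = 1.80 kΩ × 0.0710/0.9290 = 138 Ω.
(Any R1, R2 with R2/(R1+R2) = 0.723 and R1‖R2 ≤ 138 Ω will meet the spec.)

R_th ≤ 138 Ω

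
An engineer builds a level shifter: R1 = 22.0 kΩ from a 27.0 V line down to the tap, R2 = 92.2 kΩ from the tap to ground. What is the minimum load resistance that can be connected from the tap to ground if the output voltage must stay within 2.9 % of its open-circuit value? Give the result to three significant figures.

R_L(min) ≈ 595 kΩ

Output resistance R_th = R1‖R2 = (22.0 × 92.2)/114.2 = 17.76 kΩ.
The fractional drop is R_th/(R_th + R_L); requiring this ≤ 0.0290 gives R_L ≥ R_th(1/0.0290 − 1) = 17.76 × 33.48 = 595 kΩ.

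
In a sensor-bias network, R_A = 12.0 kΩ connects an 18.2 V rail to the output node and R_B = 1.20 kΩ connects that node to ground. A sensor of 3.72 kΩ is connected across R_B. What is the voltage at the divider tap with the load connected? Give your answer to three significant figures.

V_out ≈ 1.28 V

The load sits in parallel with R_B: R_B‖R_L = (1.20 × 3.72) / (1.20 + 3.72) = 0.9073 kΩ.
V_out = 18.2 × 0.9073 / (12.0 + 0.9073) = 18.2 × 0.9073/12.91 = 1.28 V.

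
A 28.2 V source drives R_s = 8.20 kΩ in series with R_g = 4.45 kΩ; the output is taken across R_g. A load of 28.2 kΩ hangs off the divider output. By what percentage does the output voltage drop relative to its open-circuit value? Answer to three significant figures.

The divider's output (Thévenin) resistance is R_s‖R_g = 2.885 kΩ.
Fractional drop under load = R_th/(R_th + R_L) = 2.885 / (2.885 + 28.2) = 0.09280.
So the output falls by 9.28 %.

9.28 %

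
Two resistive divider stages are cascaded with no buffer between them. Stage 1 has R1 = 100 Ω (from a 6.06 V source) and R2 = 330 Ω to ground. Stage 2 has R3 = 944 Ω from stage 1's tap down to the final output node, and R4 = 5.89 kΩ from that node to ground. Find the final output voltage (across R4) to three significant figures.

V_out ≈ 3.96 V

Stage 2 presents R3+R4 = 6834 Ω as a load on stage 1's tap.
Stage 1's lower leg becomes R2‖(R3+R4) = 314.8 Ω, so V_mid = 6.06 × 314.8/414.8 = 4.599 V.
Stage 2 is itself unloaded: V_out = V_mid × R4/(R3+R4) = 4.599 × 5890/6834 = 3.96 V.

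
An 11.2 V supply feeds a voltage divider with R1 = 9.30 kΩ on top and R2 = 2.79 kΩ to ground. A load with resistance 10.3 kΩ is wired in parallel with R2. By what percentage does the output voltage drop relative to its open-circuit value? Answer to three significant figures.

17.2 %

Unloaded V = 11.2 × 2.79/12.09 = 2.585 V.
Loaded: R2‖R_L = 2.195 kΩ, giving V = 11.2 × 2.195/11.50 = 2.139 V.
Drop = (2.585 − 2.139) / 2.585 = 17.2 %.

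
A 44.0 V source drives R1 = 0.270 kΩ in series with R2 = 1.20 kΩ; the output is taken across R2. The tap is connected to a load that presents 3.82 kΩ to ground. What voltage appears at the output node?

The load sits in parallel with R2: R2‖R_L = (1200 × 3820) / (1200 + 3820) = 913.1 Ω.
V_out = 44.0 × 913.1 / (270 + 913.1) = 44.0 × 913.1/1183 = 34.0 V.
(Unloaded it would have been 35.9 V.)

V_out ≈ 34.0 V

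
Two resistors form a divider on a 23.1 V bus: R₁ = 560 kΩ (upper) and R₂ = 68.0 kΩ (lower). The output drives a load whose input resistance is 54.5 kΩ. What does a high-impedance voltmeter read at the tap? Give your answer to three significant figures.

The load sits in parallel with R₂: R₂‖R_L = (68.0 × 54.5) / (68.0 + 54.5) = 30.25 kΩ.
V_out = 23.1 × 30.25 / (560 + 30.25) = 23.1 × 30.25/590.3 = 1.18 V.

V_out ≈ 1.18 V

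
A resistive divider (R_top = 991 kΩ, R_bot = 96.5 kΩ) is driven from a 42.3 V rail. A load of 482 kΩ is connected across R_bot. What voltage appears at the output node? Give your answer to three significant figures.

V_out ≈ 3.17 V

The load sits in parallel with R_bot: R_bot‖R_L = (96.5 × 482) / (96.5 + 482) = 80.40 kΩ.
V_out = 42.3 × 80.40 / (991 + 80.40) = 42.3 × 80.40/1071 = 3.17 V.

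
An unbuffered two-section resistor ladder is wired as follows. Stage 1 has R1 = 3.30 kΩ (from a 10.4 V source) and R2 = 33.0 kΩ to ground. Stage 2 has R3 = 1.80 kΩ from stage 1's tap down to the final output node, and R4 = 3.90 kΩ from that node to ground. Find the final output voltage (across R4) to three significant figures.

Stage 2 presents R3+R4 = 5.700 kΩ as a load on stage 1's tap.
Stage 1's lower leg becomes R2‖(R3+R4) = 4.860 kΩ, so V_mid = 10.4 × 4.860/8.160 = 6.194 V.
Stage 2 is itself unloaded: V_out = V_mid × R4/(R3+R4) = 6.194 × 3.90/5.700 = 4.24 V.

V_out ≈ 4.24 V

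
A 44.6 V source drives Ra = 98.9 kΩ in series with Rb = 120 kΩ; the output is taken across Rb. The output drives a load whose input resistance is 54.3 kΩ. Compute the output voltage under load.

V_out ≈ 12.2 V

The load sits in parallel with Rb: Rb‖R_L = (120 × 54.3) / (120 + 54.3) = 37.38 kΩ.
V_out = 44.6 × 37.38 / (98.9 + 37.38) = 44.6 × 37.38/136.3 = 12.2 V.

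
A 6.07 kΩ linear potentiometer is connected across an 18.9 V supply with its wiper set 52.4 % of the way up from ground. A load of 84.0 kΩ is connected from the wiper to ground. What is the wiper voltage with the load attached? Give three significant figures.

V ≈ 9.73 V

The wiper splits the pot into (1−α)R = 2.889 kΩ above and αR = 3.181 kΩ below.
Lower section ‖ load = 3.065 kΩ.
V_wiper = 18.9 × 3.065/(2.889 + 3.065) = 9.73 V.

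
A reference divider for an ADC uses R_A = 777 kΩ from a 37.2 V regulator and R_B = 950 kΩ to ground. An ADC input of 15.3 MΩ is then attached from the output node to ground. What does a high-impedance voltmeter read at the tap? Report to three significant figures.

V_out ≈ 19.9 V

The load sits in parallel with R_B: R_B‖R_L = (950 × 15300) / (950 + 15300) = 894.5 kΩ.
V_out = 37.2 × 894.5 / (777 + 894.5) = 37.2 × 894.5/1671 = 19.9 V.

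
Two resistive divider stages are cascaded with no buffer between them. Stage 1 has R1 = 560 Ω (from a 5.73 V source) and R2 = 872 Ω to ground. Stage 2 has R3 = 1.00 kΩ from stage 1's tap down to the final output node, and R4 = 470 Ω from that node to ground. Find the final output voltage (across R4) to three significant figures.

V_out ≈ 0.906 V

Stage 2 presents R3+R4 = 1470 Ω as a load on stage 1's tap.
Stage 1's lower leg becomes R2‖(R3+R4) = 547.3 Ω, so V_mid = 5.73 × 547.3/1107 = 2.832 V.
Stage 2 is itself unloaded: V_out = V_mid × R4/(R3+R4) = 2.832 × 470/1470 = 0.906 V.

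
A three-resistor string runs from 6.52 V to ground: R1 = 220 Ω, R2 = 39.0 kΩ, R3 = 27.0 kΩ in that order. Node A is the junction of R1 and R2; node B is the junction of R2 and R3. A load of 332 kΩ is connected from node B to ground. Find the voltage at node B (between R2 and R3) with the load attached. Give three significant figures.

At node B, R3 is in parallel with the load: R3‖R_L = 24970 Ω.
Below node A the resistance is R2 + (R3‖R_L) = 63970 Ω, so V_A = 6.52 × 63970/64190 = 6.498 V.
Then V_B = V_A × (R3‖R_L)/(R2 + R3‖R_L) = 6.498 × 24970/63970 = 2.54 V.

V ≈ 2.54 V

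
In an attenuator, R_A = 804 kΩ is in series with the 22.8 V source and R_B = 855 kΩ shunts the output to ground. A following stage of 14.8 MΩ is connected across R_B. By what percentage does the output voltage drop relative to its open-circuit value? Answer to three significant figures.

The divider's output (Thévenin) resistance is R_A‖R_B = 414.4 kΩ.
Fractional drop under load = R_th/(R_th + R_L) = 414.4 / (414.4 + 14800) = 0.02723.
So the output falls by 2.72 %.

2.72 %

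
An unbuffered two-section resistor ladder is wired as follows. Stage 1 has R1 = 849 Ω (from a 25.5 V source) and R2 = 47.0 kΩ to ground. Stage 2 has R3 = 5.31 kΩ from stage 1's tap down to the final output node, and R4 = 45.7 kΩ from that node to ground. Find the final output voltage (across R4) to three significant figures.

Stage 2 presents R3+R4 = 51010 Ω as a load on stage 1's tap.
Stage 1's lower leg becomes R2‖(R3+R4) = 24460 Ω, so V_mid = 25.5 × 24460/25310 = 24.64 V.
Stage 2 is itself unloaded: V_out = V_mid × R4/(R3+R4) = 24.64 × 45700/51010 = 22.1 V.

V_out ≈ 22.1 V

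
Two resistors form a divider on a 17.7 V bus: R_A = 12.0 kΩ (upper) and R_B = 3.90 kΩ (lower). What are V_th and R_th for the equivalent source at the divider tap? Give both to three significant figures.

V_th = 4.34 V, R_th = 2.94 kΩ

V_th is the open-circuit tap voltage: 17.7 × 3.90/(12.0 + 3.90) = 4.34 V.
With the supply zeroed, R_A and R_B appear in parallel from the tap: R_th = R_A‖R_B = (12.0 × 3.90)/15.90 = 2.94 kΩ.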